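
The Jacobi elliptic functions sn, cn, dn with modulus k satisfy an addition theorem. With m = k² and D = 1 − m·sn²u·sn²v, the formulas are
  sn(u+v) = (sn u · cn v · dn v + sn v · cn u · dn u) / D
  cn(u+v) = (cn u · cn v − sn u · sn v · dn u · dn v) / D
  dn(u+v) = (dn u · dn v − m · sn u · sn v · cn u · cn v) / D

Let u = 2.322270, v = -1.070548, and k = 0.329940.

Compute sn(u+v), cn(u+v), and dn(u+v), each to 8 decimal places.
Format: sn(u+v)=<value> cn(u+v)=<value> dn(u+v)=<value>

sn(u+v)=0.94105892 cn(u+v)=0.33824267 dn(u+v)=0.95057567

sn u = 0.782650945130498, cn u = -0.6224608406047229, dn u = 0.9660840419029418
sn v = -0.8688556152071949, cn v = 0.4950655713366936, dn v = 0.9580293231426173
m = k² = 0.1088604036
D = 1 − m·sn²u·sn²v = 0.9496613699012303
sn(u+v) = (sn u·cn v·dn v + sn v·cn u·dn u)/D = 0.8936873069756751/0.9496613699012303 = 0.9410589240548167
cn(u+v) = (cn u·cn v − sn u·sn v·dn u·dn v)/D = 0.3212159940495599/0.9496613699012303 = 0.3382426665232977
dn(u+v) = (dn u·dn v − m·sn u·sn v·cn u·cn v)/D = 0.9027249950168798/0.9496613699012303 = 0.9505756721585589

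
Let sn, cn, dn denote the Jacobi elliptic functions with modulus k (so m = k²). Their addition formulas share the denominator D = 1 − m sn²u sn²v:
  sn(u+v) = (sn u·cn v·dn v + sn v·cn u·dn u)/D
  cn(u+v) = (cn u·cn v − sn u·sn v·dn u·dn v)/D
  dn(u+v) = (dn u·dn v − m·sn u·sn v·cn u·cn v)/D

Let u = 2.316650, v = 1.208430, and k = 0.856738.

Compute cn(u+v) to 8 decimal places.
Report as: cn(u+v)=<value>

sn u = 0.99526917670165, cn u = -0.09715588457535542, dn u = 0.5224255167373353
sn v = 0.8663841961459955, cn v = 0.4993780378315182, dn v = 0.6701072773991097
m = k² = 0.734000000644
D = 1 − m·sn²u·sn²v = 0.4542443856456446
cn(u+v) = (cn u·cn v − sn u·sn v·dn u·dn v)/D = -0.3503874013824124/0.4542443856456446 = -0.7713631966730549

cn(u+v)=-0.77136320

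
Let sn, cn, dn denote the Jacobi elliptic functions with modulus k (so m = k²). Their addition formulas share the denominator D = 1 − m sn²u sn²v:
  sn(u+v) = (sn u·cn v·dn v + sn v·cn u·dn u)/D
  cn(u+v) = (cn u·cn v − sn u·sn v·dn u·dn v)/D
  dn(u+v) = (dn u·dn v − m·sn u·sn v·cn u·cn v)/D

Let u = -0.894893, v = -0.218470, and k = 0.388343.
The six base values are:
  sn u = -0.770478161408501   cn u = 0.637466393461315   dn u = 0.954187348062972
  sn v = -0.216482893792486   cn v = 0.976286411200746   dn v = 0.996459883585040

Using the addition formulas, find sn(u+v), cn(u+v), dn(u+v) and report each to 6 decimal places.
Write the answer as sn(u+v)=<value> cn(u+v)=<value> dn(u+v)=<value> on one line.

m = k² = 0.150810285649
D = 1 − m·sn²u·sn²v = 0.995804354381086
sn(u+v) = (sn u·cn v·dn v + sn v·cn u·dn u)/D = -0.8812228549825846/0.995804354381086 = -0.8849357317083473
cn(u+v) = (cn u·cn v − sn u·sn v·dn u·dn v)/D = 0.4637591962006511/0.995804354381086 = 0.4657131635951598
dn(u+v) = (dn u·dn v − m·sn u·sn v·cn u·cn v)/D = 0.9351545454349633/0.995804354381086 = 0.9390946538049456

sn(u+v)=-0.884936 cn(u+v)=0.465713 dn(u+v)=0.939095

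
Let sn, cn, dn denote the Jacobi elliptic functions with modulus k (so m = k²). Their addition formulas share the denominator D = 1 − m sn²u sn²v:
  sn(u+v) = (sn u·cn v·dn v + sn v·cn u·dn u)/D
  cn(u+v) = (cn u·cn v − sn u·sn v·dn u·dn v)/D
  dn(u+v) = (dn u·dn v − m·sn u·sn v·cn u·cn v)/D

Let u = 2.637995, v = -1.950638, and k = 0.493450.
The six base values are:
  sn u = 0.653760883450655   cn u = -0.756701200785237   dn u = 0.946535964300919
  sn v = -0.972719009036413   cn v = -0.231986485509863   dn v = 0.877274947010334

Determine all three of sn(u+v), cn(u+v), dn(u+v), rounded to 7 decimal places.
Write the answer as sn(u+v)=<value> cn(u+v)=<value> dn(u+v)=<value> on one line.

sn(u+v)=0.6252189 cn(u+v)=0.7804495 dn(u+v)=0.9512197

m = k² = 0.2434929025
D = 1 − m·sn²u·sn²v = 0.90153112496774
sn(u+v) = (sn u·cn v·dn v + sn v·cn u·dn u)/D = 0.5636542747486243/0.90153112496774 = 0.6252188739116399
cn(u+v) = (cn u·cn v − sn u·sn v·dn u·dn v)/D = 0.70359947970646/0.90153112496774 = 0.7804494600578957
dn(u+v) = (dn u·dn v − m·sn u·sn v·cn u·cn v)/D = 0.8575541841561465/0.90153112496774 = 0.951219719881366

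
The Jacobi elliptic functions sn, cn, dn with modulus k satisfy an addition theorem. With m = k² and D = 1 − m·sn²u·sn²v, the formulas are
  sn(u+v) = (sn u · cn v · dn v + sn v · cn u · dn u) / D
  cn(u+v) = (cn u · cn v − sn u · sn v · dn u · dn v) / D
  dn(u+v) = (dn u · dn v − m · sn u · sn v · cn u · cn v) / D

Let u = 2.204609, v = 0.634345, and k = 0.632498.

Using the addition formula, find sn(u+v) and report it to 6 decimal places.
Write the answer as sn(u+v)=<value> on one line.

sn(u+v)=0.639769

sn u = 0.9445001232686208, cn u = -0.3285110609181373, dn u = 0.8019475570703591
sn v = 0.5800009722684318, cn v = 0.814615781928925, dn v = 0.9302803219444861
m = k² = 0.400053720004
D = 1 − m·sn²u·sn²v = 0.8799451265746006
sn(u+v) = (sn u·cn v·dn v + sn v·cn u·dn u)/D = 0.5629615890687954/0.8799451265746006 = 0.639768972026994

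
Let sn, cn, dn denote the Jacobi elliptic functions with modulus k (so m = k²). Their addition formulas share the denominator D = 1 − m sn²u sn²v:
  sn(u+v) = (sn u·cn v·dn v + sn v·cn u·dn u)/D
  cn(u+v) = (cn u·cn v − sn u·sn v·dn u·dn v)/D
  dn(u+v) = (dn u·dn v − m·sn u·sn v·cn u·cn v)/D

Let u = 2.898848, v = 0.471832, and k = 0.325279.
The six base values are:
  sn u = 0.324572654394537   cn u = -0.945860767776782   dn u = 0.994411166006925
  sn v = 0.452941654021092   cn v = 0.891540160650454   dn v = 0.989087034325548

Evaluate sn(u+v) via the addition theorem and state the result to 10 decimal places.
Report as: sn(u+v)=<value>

sn(u+v)=-0.1401341505

m = k² = 0.105806427841
D = 1 − m·sn²u·sn²v = 0.9977132408255043
sn(u+v) = (sn u·cn v·dn v + sn v·cn u·dn u)/D = -0.1398136974157644/0.9977132408255043 = -0.1401341504700119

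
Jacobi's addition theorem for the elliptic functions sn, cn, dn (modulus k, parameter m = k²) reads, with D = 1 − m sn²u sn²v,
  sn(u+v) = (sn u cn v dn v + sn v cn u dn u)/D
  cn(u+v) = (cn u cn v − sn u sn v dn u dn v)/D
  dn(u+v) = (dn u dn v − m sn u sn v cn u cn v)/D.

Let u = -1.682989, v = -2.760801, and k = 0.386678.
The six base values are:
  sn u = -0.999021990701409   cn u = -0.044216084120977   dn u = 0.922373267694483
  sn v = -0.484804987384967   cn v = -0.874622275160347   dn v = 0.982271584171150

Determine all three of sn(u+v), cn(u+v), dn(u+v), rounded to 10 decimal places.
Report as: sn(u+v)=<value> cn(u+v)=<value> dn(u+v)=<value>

sn(u+v)=0.9099644800 cn(u+v)=-0.4146862007 dn(u+v)=0.9360514177

m = k² = 0.149519875684
D = 1 − m·sn²u·sn²v = 0.9649261709080634
sn(u+v) = (sn u·cn v·dn v + sn v·cn u·dn u)/D = 0.8780485413872659/0.9649261709080634 = 0.909964480039919
cn(u+v) = (cn u·cn v − sn u·sn v·dn u·dn v)/D = -0.400141567786942/0.9649261709080634 = -0.4146862007176991
dn(u+v) = (dn u·dn v − m·sn u·sn v·cn u·cn v)/D = 0.9032205103007565/0.9649261709080634 = 0.936051417748119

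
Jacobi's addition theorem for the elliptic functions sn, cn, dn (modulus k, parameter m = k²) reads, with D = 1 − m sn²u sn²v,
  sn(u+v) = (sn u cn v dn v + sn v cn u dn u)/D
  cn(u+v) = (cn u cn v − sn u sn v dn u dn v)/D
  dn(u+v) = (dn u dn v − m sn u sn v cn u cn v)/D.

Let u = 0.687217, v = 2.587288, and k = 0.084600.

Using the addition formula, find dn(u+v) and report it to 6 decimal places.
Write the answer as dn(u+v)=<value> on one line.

dn(u+v)=0.999942

sn u = 0.6341160929335651, cn u = 0.7732378551795497, dn u = 0.9985600046681375
sn v = 0.5309760231500181, cn v = -0.8473868436787247, dn v = 0.9989905616425305
m = k² = 0.00715716
D = 1 − m·sn²u·sn²v = 0.9991886129029458
dn(u+v) = (dn u·dn v − m·sn u·sn v·cn u·cn v)/D = 0.9991310093755175/0.9991886129029458 = 0.9999423496958588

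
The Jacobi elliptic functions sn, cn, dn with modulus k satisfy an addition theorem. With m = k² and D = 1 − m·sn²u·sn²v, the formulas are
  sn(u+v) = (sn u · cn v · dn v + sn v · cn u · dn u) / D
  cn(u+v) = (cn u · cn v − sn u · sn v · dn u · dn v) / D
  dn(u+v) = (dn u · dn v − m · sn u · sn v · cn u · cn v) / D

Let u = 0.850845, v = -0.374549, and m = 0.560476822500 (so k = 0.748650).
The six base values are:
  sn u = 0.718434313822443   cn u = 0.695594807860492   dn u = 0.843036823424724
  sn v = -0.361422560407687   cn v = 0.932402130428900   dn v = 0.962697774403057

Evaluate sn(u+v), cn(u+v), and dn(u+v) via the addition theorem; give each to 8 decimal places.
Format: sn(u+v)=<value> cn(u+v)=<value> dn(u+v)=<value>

sn(u+v)=0.44994226 cn(u+v)=0.89305765 dn(u+v)=0.94155858

m = k² = 0.5604768225
D = 1 − m·sn²u·sn²v = 0.9622112689843271
sn(u+v) = (sn u·cn v·dn v + sn v·cn u·dn u)/D = 0.4329395147368828/0.9622112689843271 = 0.449942261842222
cn(u+v) = (cn u·cn v − sn u·sn v·dn u·dn v)/D = 0.8593101318731332/0.9622112689843271 = 0.8930576470801341
dn(u+v) = (dn u·dn v − m·sn u·sn v·cn u·cn v)/D = 0.9059782795660821/0.9622112689843271 = 0.9415585836179175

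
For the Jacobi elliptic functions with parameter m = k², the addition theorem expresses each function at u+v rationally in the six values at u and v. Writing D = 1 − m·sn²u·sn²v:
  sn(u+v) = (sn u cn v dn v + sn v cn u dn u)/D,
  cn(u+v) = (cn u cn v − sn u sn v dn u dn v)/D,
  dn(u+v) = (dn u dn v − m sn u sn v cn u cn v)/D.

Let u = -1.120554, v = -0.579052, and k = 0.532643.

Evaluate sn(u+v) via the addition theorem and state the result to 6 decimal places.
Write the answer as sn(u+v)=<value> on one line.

sn u = -0.8767091214312837, cn u = 0.481020910563342, dn u = 0.88427158676314
sn v = -0.5400508123157431, cn v = 0.8416324138940385, dn v = 0.9577343120209403
m = k² = 0.283708565449
D = 1 − m·sn²u·sn²v = 0.9364006400244065
sn(u+v) = (sn u·cn v·dn v + sn v·cn u·dn u)/D = -0.9363926656723175/0.9364006400244065 = -0.9999914840381903

sn(u+v)=-0.999991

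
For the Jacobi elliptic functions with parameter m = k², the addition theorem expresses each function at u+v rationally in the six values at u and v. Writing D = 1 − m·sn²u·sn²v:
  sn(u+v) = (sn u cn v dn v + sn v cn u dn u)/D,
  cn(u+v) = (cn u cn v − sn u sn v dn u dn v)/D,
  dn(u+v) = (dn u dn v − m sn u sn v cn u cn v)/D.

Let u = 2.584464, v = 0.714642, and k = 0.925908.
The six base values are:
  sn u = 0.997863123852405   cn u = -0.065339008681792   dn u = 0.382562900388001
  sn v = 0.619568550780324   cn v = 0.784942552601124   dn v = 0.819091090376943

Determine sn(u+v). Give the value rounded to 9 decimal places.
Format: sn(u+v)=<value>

sn(u+v)=0.931227938

m = k² = 0.857305624464
D = 1 − m·sn²u·sn²v = 0.6723151598588646
sn(u+v) = (sn u·cn v·dn v + sn v·cn u·dn u)/D = 0.6260786599260237/0.6723151598588646 = 0.9312279378877205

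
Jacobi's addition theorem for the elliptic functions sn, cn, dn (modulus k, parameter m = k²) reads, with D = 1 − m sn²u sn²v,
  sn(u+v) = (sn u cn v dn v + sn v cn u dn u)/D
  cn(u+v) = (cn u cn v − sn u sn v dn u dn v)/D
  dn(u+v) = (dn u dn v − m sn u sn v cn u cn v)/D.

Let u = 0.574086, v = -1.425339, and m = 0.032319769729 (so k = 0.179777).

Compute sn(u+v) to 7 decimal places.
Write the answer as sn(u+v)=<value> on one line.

sn(u+v)=-0.7502112

sn u = 0.542266490064567, cn u = 0.8402065542192913, dn u = 0.9952367941797393
sn v = -0.9878837128231581, cn v = 0.1551959082538329, dn v = 0.9841029807947771
m = k² = 0.032319769729
D = 1 − m·sn²u·sn²v = 0.990725180987208
sn(u+v) = (sn u·cn v·dn v + sn v·cn u·dn u)/D = -0.7432530974778944/0.990725180987208 = -0.7502111703038373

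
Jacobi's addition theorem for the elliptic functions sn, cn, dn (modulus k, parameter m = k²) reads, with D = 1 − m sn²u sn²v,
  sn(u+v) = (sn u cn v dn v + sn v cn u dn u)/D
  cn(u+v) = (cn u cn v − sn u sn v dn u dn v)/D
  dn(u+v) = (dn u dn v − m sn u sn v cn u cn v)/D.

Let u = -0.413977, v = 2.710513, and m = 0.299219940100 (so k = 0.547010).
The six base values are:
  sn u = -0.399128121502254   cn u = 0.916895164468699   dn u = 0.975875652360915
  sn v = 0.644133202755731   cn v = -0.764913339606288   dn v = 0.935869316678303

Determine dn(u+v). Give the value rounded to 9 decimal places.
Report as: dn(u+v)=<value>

dn(u+v)=0.876678025

m = k² = 0.2992199401
D = 1 − m·sn²u·sn²v = 0.9802227201009726
dn(u+v) = (dn u·dn v − m·sn u·sn v·cn u·cn v)/D = 0.859339717888571/0.9802227201009726 = 0.8766780245616532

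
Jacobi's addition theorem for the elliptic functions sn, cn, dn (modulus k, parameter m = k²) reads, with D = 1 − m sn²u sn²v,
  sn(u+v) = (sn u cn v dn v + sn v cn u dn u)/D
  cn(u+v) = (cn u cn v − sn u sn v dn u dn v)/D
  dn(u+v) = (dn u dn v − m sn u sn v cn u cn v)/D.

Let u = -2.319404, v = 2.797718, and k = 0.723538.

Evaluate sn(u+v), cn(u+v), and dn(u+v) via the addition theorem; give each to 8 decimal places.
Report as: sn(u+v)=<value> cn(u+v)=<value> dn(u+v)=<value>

sn(u+v)=0.45220668 cn(u+v)=0.89191318 dn(u+v)=0.94495902

sn u = -0.9516215140891667, cn u = -0.3072726703152134, dn u = 0.7252037509959463
sn v = 0.7765632486535781, cn v = -0.6300393010285953, dn v = 0.8272234943568652
m = k² = 0.523507237444
D = 1 − m·sn²u·sn²v = 0.7141061185808953
sn(u+v) = (sn u·cn v·dn v + sn v·cn u·dn u)/D = 0.3229235535362939/0.7141061185808953 = 0.4522066750779597
cn(u+v) = (cn u·cn v − sn u·sn v·dn u·dn v)/D = 0.6369206600245937/0.7141061185808953 = 0.8919131813214426
dn(u+v) = (dn u·dn v − m·sn u·sn v·cn u·cn v)/D = 0.6748010166404075/0.7141061185808953 = 0.944959018109806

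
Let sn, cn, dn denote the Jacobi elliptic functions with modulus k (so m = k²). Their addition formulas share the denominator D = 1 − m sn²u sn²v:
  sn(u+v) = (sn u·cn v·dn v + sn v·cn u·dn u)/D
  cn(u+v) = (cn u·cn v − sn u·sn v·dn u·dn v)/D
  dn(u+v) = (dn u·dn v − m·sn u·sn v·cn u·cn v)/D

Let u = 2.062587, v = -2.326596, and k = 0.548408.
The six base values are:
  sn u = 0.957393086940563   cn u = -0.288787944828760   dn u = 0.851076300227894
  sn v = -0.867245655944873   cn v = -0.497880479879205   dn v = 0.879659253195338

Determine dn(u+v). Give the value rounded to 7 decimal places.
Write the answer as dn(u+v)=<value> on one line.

dn(u+v)=0.9897764

m = k² = 0.300751334464
D = 1 − m·sn²u·sn²v = 0.7926651037434657
dn(u+v) = (dn u·dn v − m·sn u·sn v·cn u·cn v)/D = 0.7845612507810271/0.7926651037434657 = 0.9897764479296905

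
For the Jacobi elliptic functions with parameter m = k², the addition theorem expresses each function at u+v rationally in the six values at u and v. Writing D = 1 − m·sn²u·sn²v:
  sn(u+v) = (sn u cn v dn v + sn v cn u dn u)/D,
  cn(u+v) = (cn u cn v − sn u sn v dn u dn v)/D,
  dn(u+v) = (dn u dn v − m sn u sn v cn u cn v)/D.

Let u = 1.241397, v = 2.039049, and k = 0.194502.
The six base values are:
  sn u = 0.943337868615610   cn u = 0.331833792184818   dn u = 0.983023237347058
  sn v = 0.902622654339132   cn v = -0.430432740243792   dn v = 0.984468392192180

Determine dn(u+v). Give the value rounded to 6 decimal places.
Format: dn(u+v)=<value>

dn(u+v)=0.999778

m = k² = 0.037831028004
D = 1 − m·sn²u·sn²v = 0.9725719369511503
dn(u+v) = (dn u·dn v − m·sn u·sn v·cn u·cn v)/D = 0.9723562563330488/0.9725719369511503 = 0.9997782368481887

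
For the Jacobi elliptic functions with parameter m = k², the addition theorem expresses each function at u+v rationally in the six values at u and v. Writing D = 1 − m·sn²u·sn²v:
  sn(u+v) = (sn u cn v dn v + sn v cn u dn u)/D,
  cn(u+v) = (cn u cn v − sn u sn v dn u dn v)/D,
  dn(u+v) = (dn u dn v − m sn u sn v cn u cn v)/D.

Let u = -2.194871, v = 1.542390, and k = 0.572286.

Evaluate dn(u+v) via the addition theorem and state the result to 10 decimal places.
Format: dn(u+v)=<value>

sn u = -0.9266809393177481, cn u = -0.3758489546415901, dn u = 0.847793473470243
sn v = 0.988100118400785, cn v = 0.1538120802029365, dn v = 0.8247648433507066
m = k² = 0.327511265796
D = 1 − m·sn²u·sn²v = 0.7254075407605321
dn(u+v) = (dn u·dn v − m·sn u·sn v·cn u·cn v)/D = 0.6818937595815898/0.7254075407605321 = 0.9400147107192716

dn(u+v)=0.9400147107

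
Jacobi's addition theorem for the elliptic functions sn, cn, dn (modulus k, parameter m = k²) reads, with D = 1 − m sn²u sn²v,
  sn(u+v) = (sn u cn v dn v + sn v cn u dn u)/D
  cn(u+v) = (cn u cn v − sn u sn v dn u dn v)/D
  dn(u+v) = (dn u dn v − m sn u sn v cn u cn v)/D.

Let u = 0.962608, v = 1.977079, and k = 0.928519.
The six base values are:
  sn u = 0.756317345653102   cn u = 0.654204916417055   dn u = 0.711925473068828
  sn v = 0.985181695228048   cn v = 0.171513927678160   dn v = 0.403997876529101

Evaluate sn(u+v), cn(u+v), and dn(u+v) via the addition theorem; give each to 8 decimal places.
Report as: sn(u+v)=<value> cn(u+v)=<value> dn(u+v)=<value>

sn(u+v)=0.98063573 cn(u+v)=-0.19584064 dn(u+v)=0.41342338

m = k² = 0.862147533361
D = 1 − m·sn²u·sn²v = 0.5213452428182436
sn(u+v) = (sn u·cn v·dn v + sn v·cn u·dn u)/D = 0.5112497748946599/0.5213452428182436 = 0.9806357340694038
cn(u+v) = (cn u·cn v − sn u·sn v·dn u·dn v)/D = -0.1021005870667401/0.5213452428182436 = -0.1958406420183551
dn(u+v) = (dn u·dn v − m·sn u·sn v·cn u·cn v)/D = 0.215536312513916/0.5213452428182436 = 0.413423380155515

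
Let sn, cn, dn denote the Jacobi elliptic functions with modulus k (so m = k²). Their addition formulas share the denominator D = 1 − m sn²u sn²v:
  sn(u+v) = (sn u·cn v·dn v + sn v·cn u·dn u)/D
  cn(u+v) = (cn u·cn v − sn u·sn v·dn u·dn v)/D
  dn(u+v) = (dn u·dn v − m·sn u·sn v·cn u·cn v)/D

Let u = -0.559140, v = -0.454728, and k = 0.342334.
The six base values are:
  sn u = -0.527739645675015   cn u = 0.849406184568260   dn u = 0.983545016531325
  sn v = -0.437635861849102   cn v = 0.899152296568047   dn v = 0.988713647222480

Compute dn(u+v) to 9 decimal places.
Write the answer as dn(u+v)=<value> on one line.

dn(u+v)=0.957759607

m = k² = 0.117192567556
D = 1 − m·sn²u·sn²v = 0.9937487723158129
dn(u+v) = (dn u·dn v − m·sn u·sn v·cn u·cn v)/D = 0.9517724341189881/0.9937487723158129 = 0.9577596074921392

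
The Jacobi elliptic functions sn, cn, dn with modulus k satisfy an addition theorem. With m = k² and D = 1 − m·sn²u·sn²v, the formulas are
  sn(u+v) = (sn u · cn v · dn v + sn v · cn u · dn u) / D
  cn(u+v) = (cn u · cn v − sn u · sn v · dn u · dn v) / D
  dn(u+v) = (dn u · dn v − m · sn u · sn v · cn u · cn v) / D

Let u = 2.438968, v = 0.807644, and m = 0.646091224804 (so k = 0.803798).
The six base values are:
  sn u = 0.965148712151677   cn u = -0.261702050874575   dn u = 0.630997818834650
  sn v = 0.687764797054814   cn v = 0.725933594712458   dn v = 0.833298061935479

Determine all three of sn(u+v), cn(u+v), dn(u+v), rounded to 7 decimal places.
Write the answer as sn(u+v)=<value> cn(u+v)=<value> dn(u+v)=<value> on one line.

sn(u+v)=0.6574207 cn(u+v)=-0.7535238 dn(u+v)=0.8489747

m = k² = 0.646091224804
D = 1 − m·sn²u·sn²v = 0.7153165637658863
sn(u+v) = (sn u·cn v·dn v + sn v·cn u·dn u)/D = 0.4702638940139716/0.7153165637658863 = 0.6574206691624756
cn(u+v) = (cn u·cn v − sn u·sn v·dn u·dn v)/D = -0.5390080299816056/0.7153165637658863 = -0.753523764560855
dn(u+v) = (dn u·dn v − m·sn u·sn v·cn u·cn v)/D = 0.6072856990037746/0.7153165637658863 = 0.8489747473574947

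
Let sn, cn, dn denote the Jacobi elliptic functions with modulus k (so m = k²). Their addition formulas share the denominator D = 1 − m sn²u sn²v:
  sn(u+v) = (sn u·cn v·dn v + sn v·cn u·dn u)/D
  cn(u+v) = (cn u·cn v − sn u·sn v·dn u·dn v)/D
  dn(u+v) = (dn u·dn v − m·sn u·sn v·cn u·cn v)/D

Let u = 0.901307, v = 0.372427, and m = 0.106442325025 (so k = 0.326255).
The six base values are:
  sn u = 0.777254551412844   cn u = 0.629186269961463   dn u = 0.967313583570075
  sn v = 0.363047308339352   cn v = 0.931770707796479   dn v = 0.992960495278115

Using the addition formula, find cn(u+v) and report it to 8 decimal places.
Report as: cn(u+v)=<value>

cn(u+v)=0.31791662

m = k² = 0.106442325025
D = 1 − m·sn²u·sn²v = 0.9915244606916399
cn(u+v) = (cn u·cn v − sn u·sn v·dn u·dn v)/D = 0.3152221020269147/0.9915244606916399 = 0.3179166168094641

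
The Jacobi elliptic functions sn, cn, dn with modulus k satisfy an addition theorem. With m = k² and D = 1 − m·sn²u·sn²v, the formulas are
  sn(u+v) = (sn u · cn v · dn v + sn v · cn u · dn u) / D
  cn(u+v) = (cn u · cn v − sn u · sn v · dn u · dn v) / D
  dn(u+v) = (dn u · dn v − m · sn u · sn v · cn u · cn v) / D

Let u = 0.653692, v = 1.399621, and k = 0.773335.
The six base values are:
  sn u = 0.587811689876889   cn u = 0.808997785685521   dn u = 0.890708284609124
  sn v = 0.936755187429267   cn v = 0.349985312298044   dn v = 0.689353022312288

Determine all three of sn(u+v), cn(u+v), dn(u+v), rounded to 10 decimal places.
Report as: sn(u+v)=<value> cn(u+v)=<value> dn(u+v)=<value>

sn(u+v)=0.9977440463 cn(u+v)=-0.0671328391 dn(u+v)=0.6361196954

m = k² = 0.598047022225
D = 1 − m·sn²u·sn²v = 0.8186723708687901
sn(u+v) = (sn u·cn v·dn v + sn v·cn u·dn u)/D = 0.8168254838981523/0.8186723708687901 = 0.9977440462920742
cn(u+v) = (cn u·cn v − sn u·sn v·dn u·dn v)/D = -0.05495980056800811/0.8186723708687901 = -0.06713283912303497
dn(u+v) = (dn u·dn v − m·sn u·sn v·cn u·cn v)/D = 0.5207736192131822/0.8186723708687901 = 0.6361196954289879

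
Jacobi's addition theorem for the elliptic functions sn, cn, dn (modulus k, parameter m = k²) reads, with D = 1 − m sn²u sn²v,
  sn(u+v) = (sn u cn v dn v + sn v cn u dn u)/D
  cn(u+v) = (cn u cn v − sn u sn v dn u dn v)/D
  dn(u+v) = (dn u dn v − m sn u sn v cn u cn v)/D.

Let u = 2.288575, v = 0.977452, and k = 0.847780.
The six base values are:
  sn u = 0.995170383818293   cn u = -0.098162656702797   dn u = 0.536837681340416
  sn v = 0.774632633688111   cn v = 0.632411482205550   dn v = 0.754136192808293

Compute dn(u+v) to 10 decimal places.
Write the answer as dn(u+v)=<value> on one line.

dn(u+v)=0.7667342554

m = k² = 0.7187309284
D = 1 − m·sn²u·sn²v = 0.5728771578837887
dn(u+v) = (dn u·dn v − m·sn u·sn v·cn u·cn v)/D = 0.439244541078916/0.5728771578837887 = 0.7667342553881668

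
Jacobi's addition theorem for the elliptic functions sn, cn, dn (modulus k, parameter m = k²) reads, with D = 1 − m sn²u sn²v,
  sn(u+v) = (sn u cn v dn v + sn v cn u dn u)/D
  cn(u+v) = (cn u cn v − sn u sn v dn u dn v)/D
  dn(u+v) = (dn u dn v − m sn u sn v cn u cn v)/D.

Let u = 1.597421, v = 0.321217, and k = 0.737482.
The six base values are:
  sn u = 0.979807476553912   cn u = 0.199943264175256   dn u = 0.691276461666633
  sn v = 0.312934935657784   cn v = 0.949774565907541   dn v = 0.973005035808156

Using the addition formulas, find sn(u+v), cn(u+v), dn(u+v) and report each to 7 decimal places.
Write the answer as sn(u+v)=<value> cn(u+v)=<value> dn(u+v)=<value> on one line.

m = k² = 0.543879700324
D = 1 − m·sn²u·sn²v = 0.948868039163905
sn(u+v) = (sn u·cn v·dn v + sn v·cn u·dn u)/D = 0.9487274467202696/0.948868039163905 = 0.9998518314055985
cn(u+v) = (cn u·cn v − sn u·sn v·dn u·dn v)/D = -0.01633363359427346/0.948868039163905 = -0.01721380942355888
dn(u+v) = (dn u·dn v − m·sn u·sn v·cn u·cn v)/D = 0.6409471629184418/0.948868039163905 = 0.6754860912832646

sn(u+v)=0.9998518 cn(u+v)=-0.0172138 dn(u+v)=0.6754861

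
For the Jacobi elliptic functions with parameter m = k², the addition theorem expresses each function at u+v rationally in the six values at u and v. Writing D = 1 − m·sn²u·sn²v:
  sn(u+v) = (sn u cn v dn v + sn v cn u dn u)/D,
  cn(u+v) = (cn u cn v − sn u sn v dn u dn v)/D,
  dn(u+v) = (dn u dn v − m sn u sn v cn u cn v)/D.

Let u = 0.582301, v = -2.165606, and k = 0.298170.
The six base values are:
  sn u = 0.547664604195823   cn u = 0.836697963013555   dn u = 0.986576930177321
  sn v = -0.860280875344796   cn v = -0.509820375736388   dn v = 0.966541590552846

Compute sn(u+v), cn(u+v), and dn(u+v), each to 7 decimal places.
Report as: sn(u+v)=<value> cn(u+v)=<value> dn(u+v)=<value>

m = k² = 0.0889053489
D = 1 − m·sn²u·sn²v = 0.9802649707828052
sn(u+v) = (sn u·cn v·dn v + sn v·cn u·dn u)/D = -0.9800020266130229/0.9802649707828052 = -0.9997317621483788
cn(u+v) = (cn u·cn v − sn u·sn v·dn u·dn v)/D = 0.02270332086241727/0.9802649707828052 = 0.02316039187270683
dn(u+v) = (dn u·dn v − m·sn u·sn v·cn u·cn v)/D = 0.9356999319832627/0.9802649707828052 = 0.9545377626174335

sn(u+v)=-0.9997318 cn(u+v)=0.0231604 dn(u+v)=0.9545378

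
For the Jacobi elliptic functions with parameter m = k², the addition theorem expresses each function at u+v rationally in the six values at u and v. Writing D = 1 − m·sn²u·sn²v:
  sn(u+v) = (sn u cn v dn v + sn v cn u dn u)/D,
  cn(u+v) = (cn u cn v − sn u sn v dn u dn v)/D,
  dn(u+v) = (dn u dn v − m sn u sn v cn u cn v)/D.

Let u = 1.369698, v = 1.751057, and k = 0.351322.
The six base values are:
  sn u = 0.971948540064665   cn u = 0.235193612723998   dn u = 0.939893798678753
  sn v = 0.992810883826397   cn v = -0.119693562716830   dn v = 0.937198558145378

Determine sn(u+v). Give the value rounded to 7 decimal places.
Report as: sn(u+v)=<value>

sn(u+v)=0.1247786

m = k² = 0.123427147684
D = 1 − m·sn²u·sn²v = 0.8850708233486961
sn(u+v) = (sn u·cn v·dn v + sn v·cn u·dn u)/D = 0.1104378974720983/0.8850708233486961 = 0.1247785991343073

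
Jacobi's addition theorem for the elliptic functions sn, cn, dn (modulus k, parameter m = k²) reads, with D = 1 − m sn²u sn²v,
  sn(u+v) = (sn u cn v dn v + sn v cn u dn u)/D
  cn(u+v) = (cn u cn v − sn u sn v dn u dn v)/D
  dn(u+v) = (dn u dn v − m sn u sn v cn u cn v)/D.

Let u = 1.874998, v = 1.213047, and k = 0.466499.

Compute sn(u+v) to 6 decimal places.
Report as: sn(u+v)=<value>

sn(u+v)=0.246084

sn u = 0.9833335858645208, cn u = -0.1818105027516923, dn u = 0.8885787350891979
sn v = 0.9187453939806571, cn v = 0.3948504793454444, dn v = 0.9034972872857577
m = k² = 0.217621317001
D = 1 − m·sn²u·sn²v = 0.8223793195616811
sn(u+v) = (sn u·cn v·dn v + sn v·cn u·dn u)/D = 0.2023746292418486/0.8223793195616811 = 0.2460842879046521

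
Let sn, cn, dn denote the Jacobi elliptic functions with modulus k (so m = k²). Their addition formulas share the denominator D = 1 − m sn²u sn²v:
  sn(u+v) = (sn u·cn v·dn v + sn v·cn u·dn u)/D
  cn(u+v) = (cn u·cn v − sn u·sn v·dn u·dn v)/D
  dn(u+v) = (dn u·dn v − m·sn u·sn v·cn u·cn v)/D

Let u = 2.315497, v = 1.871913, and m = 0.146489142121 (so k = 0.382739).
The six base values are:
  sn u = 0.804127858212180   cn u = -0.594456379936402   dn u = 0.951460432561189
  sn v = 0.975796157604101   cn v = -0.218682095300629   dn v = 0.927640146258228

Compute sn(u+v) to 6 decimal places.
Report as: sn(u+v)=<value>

sn(u+v)=-0.785921

m = k² = 0.146489142121
D = 1 − m·sn²u·sn²v = 0.9098067868260359
sn(u+v) = (sn u·cn v·dn v + sn v·cn u·dn u)/D = -0.7150359923538454/0.9098067868260359 = -0.7859207061406186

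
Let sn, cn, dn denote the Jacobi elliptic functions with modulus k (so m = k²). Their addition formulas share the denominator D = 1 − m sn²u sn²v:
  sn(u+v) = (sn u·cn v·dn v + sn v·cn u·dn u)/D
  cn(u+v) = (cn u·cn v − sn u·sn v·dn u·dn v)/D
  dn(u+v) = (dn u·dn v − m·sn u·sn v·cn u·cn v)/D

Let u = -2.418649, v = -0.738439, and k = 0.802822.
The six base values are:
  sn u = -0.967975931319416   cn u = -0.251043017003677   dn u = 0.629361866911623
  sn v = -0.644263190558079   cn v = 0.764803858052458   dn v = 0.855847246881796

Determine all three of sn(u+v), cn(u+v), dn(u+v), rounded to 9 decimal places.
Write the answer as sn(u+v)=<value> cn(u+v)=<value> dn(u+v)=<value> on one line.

m = k² = 0.644523163684
D = 1 − m·sn²u·sn²v = 0.7493346609747744
sn(u+v) = (sn u·cn v·dn v + sn v·cn u·dn u)/D = -0.5318021651063018/0.7493346609747744 = -0.7096991408545086
cn(u+v) = (cn u·cn v − sn u·sn v·dn u·dn v)/D = -0.5279099272853559/0.7493346609747744 = -0.7045048825028627
dn(u+v) = (dn u·dn v − m·sn u·sn v·cn u·cn v)/D = 0.6158104861014226/0.7493346609747744 = 0.8218096908800983

sn(u+v)=-0.709699141 cn(u+v)=-0.704504883 dn(u+v)=0.821809691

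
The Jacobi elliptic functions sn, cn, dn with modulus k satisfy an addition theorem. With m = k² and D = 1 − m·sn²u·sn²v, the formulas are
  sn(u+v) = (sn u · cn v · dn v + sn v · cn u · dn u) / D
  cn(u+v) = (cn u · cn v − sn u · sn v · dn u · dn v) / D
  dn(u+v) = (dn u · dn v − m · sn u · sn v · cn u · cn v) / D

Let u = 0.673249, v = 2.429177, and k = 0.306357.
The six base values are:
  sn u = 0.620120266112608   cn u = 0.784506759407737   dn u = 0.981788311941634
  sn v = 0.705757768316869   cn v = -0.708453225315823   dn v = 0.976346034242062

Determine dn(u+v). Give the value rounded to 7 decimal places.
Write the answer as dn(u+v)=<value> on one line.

m = k² = 0.093854611449
D = 1 − m·sn²u·sn²v = 0.9820229345389294
dn(u+v) = (dn u·dn v − m·sn u·sn v·cn u·cn v)/D = 0.9813945554285901/0.9820229345389294 = 0.9993601176833672

dn(u+v)=0.9993601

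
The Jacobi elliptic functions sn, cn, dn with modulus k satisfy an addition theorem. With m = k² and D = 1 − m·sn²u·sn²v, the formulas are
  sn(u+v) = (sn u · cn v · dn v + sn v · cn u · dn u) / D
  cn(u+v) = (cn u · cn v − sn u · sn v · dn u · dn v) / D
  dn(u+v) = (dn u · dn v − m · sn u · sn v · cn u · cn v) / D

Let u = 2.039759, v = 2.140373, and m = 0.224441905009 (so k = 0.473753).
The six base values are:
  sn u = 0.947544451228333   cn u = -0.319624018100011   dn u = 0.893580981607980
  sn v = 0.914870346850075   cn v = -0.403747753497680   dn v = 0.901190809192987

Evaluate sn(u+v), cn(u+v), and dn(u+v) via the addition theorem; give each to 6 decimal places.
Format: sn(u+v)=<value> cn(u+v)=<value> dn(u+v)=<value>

sn(u+v)=-0.729024 cn(u+v)=-0.684488 dn(u+v)=0.938464

m = k² = 0.224441905009
D = 1 − m·sn²u·sn²v = 0.8313360626919246
sn(u+v) = (sn u·cn v·dn v + sn v·cn u·dn u)/D = -0.6060636841693529/0.8313360626919246 = -0.7290236901390709
cn(u+v) = (cn u·cn v − sn u·sn v·dn u·dn v)/D = -0.5690399457535319/0.8313360626919246 = -0.684488465363743
dn(u+v) = (dn u·dn v − m·sn u·sn v·cn u·cn v)/D = 0.7801789392169349/0.8313360626919246 = 0.9384639668952417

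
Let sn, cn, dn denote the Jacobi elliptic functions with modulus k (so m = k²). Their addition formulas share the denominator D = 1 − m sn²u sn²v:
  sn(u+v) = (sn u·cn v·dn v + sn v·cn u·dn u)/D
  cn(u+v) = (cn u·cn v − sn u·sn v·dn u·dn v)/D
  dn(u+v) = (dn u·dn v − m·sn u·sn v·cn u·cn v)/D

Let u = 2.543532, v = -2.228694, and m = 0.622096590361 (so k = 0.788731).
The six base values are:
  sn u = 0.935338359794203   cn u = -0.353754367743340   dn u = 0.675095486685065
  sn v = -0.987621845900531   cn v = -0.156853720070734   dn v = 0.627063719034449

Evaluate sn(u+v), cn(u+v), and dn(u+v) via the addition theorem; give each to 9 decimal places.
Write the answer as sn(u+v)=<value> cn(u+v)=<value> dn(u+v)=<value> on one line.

m = k² = 0.622096590361
D = 1 − m·sn²u·sn²v = 0.4691440512537293
sn(u+v) = (sn u·cn v·dn v + sn v·cn u·dn u)/D = 0.143864517145314/0.4691440512537293 = 0.306653184157092
cn(u+v) = (cn u·cn v − sn u·sn v·dn u·dn v)/D = 0.4465413099964072/0.4691440512537293 = 0.9518213197057086
dn(u+v) = (dn u·dn v − m·sn u·sn v·cn u·cn v)/D = 0.4552149032441709/0.4691440512537293 = 0.9703094433951905

sn(u+v)=0.306653184 cn(u+v)=0.951821320 dn(u+v)=0.970309443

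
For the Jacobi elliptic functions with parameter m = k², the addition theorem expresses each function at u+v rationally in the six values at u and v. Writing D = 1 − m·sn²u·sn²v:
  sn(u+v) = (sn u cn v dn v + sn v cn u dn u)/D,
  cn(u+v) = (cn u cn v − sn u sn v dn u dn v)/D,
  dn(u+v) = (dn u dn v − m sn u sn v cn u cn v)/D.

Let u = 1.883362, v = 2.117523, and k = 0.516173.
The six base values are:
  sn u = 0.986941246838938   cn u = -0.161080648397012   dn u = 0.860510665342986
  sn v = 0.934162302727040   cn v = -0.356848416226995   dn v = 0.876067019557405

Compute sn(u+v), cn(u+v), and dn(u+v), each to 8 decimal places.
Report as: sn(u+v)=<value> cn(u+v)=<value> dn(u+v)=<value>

m = k² = 0.266434565929
D = 1 − m·sn²u·sn²v = 0.7735262651702372
sn(u+v) = (sn u·cn v·dn v + sn v·cn u·dn u)/D = -0.438026406489197/0.7735262651702372 = -0.566272182616574
cn(u+v) = (cn u·cn v − sn u·sn v·dn u·dn v)/D = -0.6375545075727854/0.7735262651702372 = -0.8242183055445089
dn(u+v) = (dn u·dn v − m·sn u·sn v·cn u·cn v)/D = 0.7397451227750305/0.7735262651702372 = 0.9563283835129087

sn(u+v)=-0.56627218 cn(u+v)=-0.82421831 dn(u+v)=0.95632838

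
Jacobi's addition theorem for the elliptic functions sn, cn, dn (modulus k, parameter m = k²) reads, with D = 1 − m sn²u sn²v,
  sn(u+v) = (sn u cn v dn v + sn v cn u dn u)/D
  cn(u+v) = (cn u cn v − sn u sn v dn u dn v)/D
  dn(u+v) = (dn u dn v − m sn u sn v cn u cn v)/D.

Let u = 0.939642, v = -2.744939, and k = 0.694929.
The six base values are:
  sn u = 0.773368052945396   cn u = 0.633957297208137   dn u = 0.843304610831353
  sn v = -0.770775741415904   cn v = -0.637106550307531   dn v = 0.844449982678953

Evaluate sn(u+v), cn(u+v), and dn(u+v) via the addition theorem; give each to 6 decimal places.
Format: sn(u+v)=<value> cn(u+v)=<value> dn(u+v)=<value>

m = k² = 0.482926315041
D = 1 − m·sn²u·sn²v = 0.8284031140952421
sn(u+v) = (sn u·cn v·dn v + sn v·cn u·dn u)/D = -0.82814702414299/0.8284031140952421 = -0.9996908631221989
cn(u+v) = (cn u·cn v − sn u·sn v·dn u·dn v)/D = 0.02059674357282363/0.8284031140952421 = 0.02486318945736798
dn(u+v) = (dn u·dn v − m·sn u·sn v·cn u·cn v)/D = 0.5958586872792437/0.8284031140952421 = 0.7192859094089999

sn(u+v)=-0.999691 cn(u+v)=0.024863 dn(u+v)=0.719286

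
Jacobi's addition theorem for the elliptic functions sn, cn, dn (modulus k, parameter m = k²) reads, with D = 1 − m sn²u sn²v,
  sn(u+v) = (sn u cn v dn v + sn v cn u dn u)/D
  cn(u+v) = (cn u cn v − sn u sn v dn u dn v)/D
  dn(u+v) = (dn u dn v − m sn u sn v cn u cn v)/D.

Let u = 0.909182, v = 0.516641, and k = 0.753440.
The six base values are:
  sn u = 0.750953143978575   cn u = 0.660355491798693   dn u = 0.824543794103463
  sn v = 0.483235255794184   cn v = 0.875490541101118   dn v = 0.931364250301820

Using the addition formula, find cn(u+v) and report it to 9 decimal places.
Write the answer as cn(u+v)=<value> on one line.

m = k² = 0.5676718336
D = 1 − m·sn²u·sn²v = 0.9252449993081811
cn(u+v) = (cn u·cn v − sn u·sn v·dn u·dn v)/D = 0.2994556662798248/0.9252449993081811 = 0.3236501321312

cn(u+v)=0.323650132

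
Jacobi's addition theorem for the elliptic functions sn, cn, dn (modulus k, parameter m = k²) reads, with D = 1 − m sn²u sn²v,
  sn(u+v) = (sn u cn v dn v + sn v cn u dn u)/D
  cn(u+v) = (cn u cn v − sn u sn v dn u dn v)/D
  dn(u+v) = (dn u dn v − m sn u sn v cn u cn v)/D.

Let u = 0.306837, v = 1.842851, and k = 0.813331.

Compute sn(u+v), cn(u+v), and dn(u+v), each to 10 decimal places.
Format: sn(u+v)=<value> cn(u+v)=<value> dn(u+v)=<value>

sn u = 0.2990724033801408, cn u = 0.9542304216154641, dn u = 0.9699649166774514
sn v = 0.9945208010218198, cn v = 0.1045388747544082, dn v = 0.5879811947092797
m = k² = 0.661507315561
D = 1 − m·sn²u·sn²v = 0.9414785504163165
sn(u+v) = (sn u·cn v·dn v + sn v·cn u·dn u)/D = 0.9388817002828967/0.9414785504163165 = 0.9972417320264264
cn(u+v) = (cn u·cn v − sn u·sn v·dn u·dn v)/D = -0.06987856443792754/0.9414785504163165 = -0.07422215238682564
dn(u+v) = (dn u·dn v − m·sn u·sn v·cn u·cn v)/D = 0.5506940392463894/0.9414785504163165 = 0.5849246793810391

sn(u+v)=0.9972417320 cn(u+v)=-0.0742221524 dn(u+v)=0.5849246794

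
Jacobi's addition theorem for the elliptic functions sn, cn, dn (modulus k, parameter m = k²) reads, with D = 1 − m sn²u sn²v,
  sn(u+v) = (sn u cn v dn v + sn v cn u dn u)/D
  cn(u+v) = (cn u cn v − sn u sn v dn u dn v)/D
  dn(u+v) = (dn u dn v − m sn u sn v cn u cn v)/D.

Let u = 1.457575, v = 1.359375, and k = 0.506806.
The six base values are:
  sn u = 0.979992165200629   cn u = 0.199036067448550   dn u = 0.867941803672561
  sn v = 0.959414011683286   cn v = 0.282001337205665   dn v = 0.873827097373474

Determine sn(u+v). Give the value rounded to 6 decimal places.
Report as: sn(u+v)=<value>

sn(u+v)=0.526859

m = k² = 0.256852321636
D = 1 − m·sn²u·sn²v = 0.7729399043735858
sn(u+v) = (sn u·cn v·dn v + sn v·cn u·dn u)/D = 0.4072304950429838/0.7729399043735858 = 0.526859194018474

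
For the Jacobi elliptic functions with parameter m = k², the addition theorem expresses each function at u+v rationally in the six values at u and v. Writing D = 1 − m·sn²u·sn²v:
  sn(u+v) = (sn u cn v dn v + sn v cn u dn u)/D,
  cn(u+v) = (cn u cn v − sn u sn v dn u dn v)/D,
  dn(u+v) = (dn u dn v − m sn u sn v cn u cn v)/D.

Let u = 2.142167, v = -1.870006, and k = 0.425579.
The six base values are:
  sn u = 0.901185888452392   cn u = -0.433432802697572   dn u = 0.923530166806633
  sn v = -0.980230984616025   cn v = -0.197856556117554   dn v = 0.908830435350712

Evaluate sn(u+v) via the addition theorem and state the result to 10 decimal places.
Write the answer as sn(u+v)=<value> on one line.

m = k² = 0.181117485241
D = 1 − m·sn²u·sn²v = 0.858666212628731
sn(u+v) = (sn u·cn v·dn v + sn v·cn u·dn u)/D = 0.2303254654443719/0.858666212628731 = 0.2682363205363011

sn(u+v)=0.2682363205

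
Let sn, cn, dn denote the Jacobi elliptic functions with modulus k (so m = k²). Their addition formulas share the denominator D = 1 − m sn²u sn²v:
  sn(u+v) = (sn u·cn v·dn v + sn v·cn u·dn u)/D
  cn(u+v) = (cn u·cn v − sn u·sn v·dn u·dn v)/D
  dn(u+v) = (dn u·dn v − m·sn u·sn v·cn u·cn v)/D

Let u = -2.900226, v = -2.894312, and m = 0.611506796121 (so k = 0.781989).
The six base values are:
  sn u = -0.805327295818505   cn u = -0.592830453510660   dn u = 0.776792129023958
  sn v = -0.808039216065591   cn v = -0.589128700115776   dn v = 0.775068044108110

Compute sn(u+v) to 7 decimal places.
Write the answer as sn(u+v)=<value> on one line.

m = k² = 0.611506796121
D = 1 − m·sn²u·sn²v = 0.7410529284063827
sn(u+v) = (sn u·cn v·dn v + sn v·cn u·dn u)/D = 0.7398313173142623/0.7410529284063827 = 0.998351519783145

sn(u+v)=0.9983515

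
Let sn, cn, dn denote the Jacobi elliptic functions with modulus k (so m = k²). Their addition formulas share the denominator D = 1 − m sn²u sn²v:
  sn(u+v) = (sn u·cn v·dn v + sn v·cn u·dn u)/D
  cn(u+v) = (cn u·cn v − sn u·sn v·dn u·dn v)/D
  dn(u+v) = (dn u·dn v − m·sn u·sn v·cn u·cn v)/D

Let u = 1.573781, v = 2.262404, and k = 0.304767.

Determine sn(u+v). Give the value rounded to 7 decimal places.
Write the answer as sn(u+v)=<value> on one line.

sn u = 0.9994275188860968, cn u = 0.03383244734246359, dn u = 0.9524827519225577
sn v = 0.8104767083574158, cn v = -0.5857708640843519, dn v = 0.9690138088793708
m = k² = 0.092882924289
D = 1 − m·sn²u·sn²v = 0.9390575985112569
sn(u+v) = (sn u·cn v·dn v + sn v·cn u·dn u)/D = -0.5411776362679916/0.9390575985112569 = -0.5762986606209803

sn(u+v)=-0.5762987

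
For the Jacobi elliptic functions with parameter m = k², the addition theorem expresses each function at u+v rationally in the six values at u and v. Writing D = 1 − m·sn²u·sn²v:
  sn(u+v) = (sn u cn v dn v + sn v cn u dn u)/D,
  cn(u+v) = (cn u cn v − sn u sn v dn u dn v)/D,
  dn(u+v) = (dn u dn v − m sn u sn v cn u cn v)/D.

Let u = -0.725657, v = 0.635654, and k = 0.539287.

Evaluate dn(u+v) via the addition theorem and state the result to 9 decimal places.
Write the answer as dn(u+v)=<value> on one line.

dn(u+v)=0.998825464

sn u = -0.6511250966349909, cn u = 0.7589704266518385, dn u = 0.9363217304286167
sn v = 0.5844632770026189, cn v = 0.8114201610974181, dn v = 0.9490274447039251
m = k² = 0.290830468369
D = 1 − m·sn²u·sn²v = 0.9578804977707921
dn(u+v) = (dn u·dn v − m·sn u·sn v·cn u·cn v)/D = 0.9567554324517573/0.9578804977707921 = 0.9988254638009093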